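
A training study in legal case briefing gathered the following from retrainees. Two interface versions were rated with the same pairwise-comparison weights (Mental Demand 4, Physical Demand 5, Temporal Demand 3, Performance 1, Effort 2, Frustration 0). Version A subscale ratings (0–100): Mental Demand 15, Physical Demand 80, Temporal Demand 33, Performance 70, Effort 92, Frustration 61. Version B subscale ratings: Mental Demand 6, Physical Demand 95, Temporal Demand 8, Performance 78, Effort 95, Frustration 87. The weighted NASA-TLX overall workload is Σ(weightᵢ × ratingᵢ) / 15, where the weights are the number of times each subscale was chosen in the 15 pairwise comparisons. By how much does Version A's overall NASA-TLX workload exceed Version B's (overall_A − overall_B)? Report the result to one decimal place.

1.5

Version A weighted sum = 4·15 + 5·80 + 3·33 + 1·70 + 2·92 + 0·61 = 60 + 400 + 99 + 70 + 184 + 0 = 813; overall_A = 813/15 = 54.2000.
Version B weighted sum = 4·6 + 5·95 + 3·8 + 1·78 + 2·95 + 0·87 = 24 + 475 + 24 + 78 + 190 + 0 = 791; overall_B = 791/15 = 52.7333.
Difference = 54.2000 − 52.7333 = 1.4667 ≈ 1.5.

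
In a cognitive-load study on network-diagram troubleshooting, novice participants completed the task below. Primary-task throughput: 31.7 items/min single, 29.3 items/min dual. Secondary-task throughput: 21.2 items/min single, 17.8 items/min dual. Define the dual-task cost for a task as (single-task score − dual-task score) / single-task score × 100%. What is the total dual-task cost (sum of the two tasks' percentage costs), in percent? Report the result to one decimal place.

Primary cost = (31.7 − 29.3) / 31.7 × 100% = 7.5710%.
Secondary cost = (21.2 − 17.8) / 21.2 × 100% = 16.0377%.
Total = 7.5710% + 16.0377% = 23.6087% ≈ 23.6%.

23.6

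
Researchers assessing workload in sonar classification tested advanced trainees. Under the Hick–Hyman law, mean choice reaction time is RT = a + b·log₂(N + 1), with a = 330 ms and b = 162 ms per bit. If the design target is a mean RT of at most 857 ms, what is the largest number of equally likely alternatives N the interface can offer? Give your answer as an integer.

Set 330 + 162·log₂(N + 1) ≤ 857.
log₂(N + 1) ≤ (857 − 330) / 162 = 3.2531.
N + 1 ≤ 2^3.2531 = 9.5341.
N ≤ 8.5341, so the largest integer N is 8.

8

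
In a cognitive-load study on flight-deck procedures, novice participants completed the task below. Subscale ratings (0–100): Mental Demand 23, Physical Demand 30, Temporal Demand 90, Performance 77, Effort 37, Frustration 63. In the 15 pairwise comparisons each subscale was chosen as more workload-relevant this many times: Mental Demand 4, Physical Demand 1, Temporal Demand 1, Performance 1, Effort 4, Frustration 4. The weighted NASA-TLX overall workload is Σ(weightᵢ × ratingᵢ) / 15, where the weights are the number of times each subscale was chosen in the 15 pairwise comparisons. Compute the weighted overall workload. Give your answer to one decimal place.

45.9

The tallies are the weights (they sum to 15).
Weighted sum = 4·23 + 1·30 + 1·90 + 1·77 + 4·37 + 4·63
            = 92 + 30 + 90 + 77 + 148 + 252 = 689.
Overall workload = 689 / 15 = 45.9333 ≈ 45.9.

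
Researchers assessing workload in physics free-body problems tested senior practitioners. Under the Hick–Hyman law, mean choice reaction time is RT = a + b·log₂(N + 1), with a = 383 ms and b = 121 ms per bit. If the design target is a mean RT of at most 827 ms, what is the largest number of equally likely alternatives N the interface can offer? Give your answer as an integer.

11

Set 383 + 121·log₂(N + 1) ≤ 827.
log₂(N + 1) ≤ (827 − 383) / 121 = 3.6694.
N + 1 ≤ 2^3.6694 = 12.7233.
N ≤ 11.7233, so the largest integer N is 11.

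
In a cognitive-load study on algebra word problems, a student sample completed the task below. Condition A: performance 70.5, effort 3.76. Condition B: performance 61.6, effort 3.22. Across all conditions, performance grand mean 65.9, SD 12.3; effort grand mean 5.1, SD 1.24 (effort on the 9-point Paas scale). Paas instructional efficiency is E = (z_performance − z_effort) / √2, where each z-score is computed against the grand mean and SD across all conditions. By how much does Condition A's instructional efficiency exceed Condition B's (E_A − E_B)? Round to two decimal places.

Condition A: z_P = (70.5 − 65.9)/12.3 = 0.3740; z_E = (3.76 − 5.1)/1.24 = -1.0806; E_A = (0.3740 − (-1.0806))/√2 = 1.0286.
Condition B: z_P = (61.6 − 65.9)/12.3 = -0.3496; z_E = (3.22 − 5.1)/1.24 = -1.5161; E_B = (-0.3496 − (-1.5161))/√2 = 0.8248.
E_A − E_B = 1.0286 − 0.8248 = 0.2038 ≈ 0.20.

0.20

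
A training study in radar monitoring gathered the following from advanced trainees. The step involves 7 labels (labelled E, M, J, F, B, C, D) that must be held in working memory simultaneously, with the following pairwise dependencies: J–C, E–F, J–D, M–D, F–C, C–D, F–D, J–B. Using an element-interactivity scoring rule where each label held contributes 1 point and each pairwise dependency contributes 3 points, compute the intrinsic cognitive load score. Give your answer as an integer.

Count of labels held simultaneously: 7.
Count of pairwise dependencies listed: 8.
Element contribution: 7 × 1 = 7.
Interaction contribution: 8 × 3 = 24.
Intrinsic load = 7 + 24 = 31.

31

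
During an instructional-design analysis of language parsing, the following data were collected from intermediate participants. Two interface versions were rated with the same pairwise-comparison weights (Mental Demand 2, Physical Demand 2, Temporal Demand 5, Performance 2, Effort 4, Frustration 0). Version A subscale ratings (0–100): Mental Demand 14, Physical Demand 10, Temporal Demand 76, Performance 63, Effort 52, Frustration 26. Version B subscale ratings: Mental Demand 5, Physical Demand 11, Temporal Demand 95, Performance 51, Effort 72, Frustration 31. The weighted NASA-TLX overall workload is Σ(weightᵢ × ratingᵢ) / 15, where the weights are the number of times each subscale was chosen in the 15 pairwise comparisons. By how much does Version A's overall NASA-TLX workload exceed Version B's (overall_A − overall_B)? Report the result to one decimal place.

Version A weighted sum = 2·14 + 2·10 + 5·76 + 2·63 + 4·52 + 0·26 = 28 + 20 + 380 + 126 + 208 + 0 = 762; overall_A = 762/15 = 50.8000.
Version B weighted sum = 2·5 + 2·11 + 5·95 + 2·51 + 4·72 + 0·31 = 10 + 22 + 475 + 102 + 288 + 0 = 897; overall_B = 897/15 = 59.8000.
Difference = 50.8000 − 59.8000 = -9.0000 ≈ -9.0.

-9.0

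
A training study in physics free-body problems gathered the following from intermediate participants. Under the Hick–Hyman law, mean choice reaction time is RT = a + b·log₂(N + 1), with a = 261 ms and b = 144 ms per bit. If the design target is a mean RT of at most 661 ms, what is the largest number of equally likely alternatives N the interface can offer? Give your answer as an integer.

Set 261 + 144·log₂(N + 1) ≤ 661.
log₂(N + 1) ≤ (661 − 261) / 144 = 2.7778.
N + 1 ≤ 2^2.7778 = 6.8581.
N ≤ 5.8581, so the largest integer N is 5.

5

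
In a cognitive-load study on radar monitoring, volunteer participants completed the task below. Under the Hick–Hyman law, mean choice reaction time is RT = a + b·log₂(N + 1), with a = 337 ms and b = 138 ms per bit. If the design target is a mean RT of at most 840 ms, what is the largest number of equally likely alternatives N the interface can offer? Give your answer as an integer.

Set 337 + 138·log₂(N + 1) ≤ 840.
log₂(N + 1) ≤ (840 − 337) / 138 = 3.6449.
N + 1 ≤ 2^3.6449 = 12.5090.
N ≤ 11.5090, so the largest integer N is 11.

11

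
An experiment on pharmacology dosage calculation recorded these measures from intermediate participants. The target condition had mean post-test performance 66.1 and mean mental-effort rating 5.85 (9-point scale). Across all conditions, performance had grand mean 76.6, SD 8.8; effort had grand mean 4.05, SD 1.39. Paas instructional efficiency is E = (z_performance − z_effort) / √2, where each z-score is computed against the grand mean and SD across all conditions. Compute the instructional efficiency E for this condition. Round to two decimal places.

z_performance = (66.1 − 76.6) / 8.8 = -10.5000 / 8.8 = -1.1932.
z_effort = (5.85 − 4.05) / 1.39 = 1.8000 / 1.39 = 1.2950.
z_P − z_E = -1.1932 − 1.2950 = -2.4882.
E = -2.4882 / √2 = -2.4882 / 1.41421 = -1.7594 ≈ -1.76.

-1.76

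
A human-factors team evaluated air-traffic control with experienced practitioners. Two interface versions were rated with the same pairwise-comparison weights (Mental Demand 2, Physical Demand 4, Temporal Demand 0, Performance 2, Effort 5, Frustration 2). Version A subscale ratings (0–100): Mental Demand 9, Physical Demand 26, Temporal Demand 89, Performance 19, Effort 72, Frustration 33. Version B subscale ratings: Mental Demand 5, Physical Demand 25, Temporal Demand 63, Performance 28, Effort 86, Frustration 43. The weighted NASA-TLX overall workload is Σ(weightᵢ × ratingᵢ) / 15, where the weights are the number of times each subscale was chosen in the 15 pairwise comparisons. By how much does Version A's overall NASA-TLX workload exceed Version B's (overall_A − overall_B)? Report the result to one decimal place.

Version A weighted sum = 2·9 + 4·26 + 0·89 + 2·19 + 5·72 + 2·33 = 18 + 104 + 0 + 38 + 360 + 66 = 586; overall_A = 586/15 = 39.0667.
Version B weighted sum = 2·5 + 4·25 + 0·63 + 2·28 + 5·86 + 2·43 = 10 + 100 + 0 + 56 + 430 + 86 = 682; overall_B = 682/15 = 45.4667.
Difference = 39.0667 − 45.4667 = -6.4000 ≈ -6.4.

-6.4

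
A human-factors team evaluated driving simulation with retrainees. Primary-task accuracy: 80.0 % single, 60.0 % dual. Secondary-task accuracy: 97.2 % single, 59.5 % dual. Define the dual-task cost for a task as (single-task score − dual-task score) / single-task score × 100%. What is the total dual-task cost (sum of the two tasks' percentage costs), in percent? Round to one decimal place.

63.8

Primary cost = (80.0 − 60.0) / 80.0 × 100% = 25.0000%.
Secondary cost = (97.2 − 59.5) / 97.2 × 100% = 38.7860%.
Total = 25.0000% + 38.7860% = 63.7860% ≈ 63.8%.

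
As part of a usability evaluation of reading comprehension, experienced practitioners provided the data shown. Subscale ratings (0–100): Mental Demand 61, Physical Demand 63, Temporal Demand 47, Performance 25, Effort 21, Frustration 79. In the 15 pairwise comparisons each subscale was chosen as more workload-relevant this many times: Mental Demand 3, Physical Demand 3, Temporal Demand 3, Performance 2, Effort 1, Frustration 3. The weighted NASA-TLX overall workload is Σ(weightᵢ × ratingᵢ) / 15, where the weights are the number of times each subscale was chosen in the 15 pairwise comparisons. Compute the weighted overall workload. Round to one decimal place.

54.7

The tallies are the weights (they sum to 15).
Weighted sum = 3·61 + 3·63 + 3·47 + 2·25 + 1·21 + 3·79
            = 183 + 189 + 141 + 50 + 21 + 237 = 821.
Overall workload = 821 / 15 = 54.7333 ≈ 54.7.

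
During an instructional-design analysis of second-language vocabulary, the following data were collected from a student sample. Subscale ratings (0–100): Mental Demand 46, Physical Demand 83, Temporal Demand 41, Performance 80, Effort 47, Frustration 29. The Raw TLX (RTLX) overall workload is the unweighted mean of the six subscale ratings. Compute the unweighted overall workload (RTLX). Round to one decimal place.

54.3

Sum of ratings = 46 + 83 + 41 + 80 + 47 + 29 = 326.
RTLX = 326 / 6 = 54.3333 ≈ 54.3.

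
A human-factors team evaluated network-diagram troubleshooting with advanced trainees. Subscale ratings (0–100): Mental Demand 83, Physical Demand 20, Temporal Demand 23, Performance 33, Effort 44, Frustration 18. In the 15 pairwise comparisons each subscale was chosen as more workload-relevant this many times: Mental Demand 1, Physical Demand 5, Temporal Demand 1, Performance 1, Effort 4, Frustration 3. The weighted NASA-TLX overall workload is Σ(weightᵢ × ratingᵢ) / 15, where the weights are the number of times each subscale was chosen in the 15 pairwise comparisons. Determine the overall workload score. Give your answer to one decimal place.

31.3

The tallies are the weights (they sum to 15).
Weighted sum = 1·83 + 5·20 + 1·23 + 1·33 + 4·44 + 3·18
            = 83 + 100 + 23 + 33 + 176 + 54 = 469.
Overall workload = 469 / 15 = 31.2667 ≈ 31.3.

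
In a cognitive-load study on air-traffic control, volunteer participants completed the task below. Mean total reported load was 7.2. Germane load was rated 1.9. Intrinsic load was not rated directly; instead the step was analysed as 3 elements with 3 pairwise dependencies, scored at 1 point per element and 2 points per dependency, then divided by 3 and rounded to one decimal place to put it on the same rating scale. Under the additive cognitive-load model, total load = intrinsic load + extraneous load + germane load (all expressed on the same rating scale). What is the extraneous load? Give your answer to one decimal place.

Intrinsic (element-interactivity): (3 × 1 + 3 × 2) / 3 = 9 / 3 = 3.0000 → 3.0.
extraneous load = total − intrinsic − germane
             = 7.2 − 3.0 − 1.9 = 2.3.

2.3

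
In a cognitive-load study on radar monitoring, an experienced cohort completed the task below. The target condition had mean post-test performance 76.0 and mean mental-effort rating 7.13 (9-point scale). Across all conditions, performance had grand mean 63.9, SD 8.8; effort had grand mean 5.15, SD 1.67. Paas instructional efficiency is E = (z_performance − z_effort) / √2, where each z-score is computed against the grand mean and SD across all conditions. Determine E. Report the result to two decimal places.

z_performance = (76.0 − 63.9) / 8.8 = 12.1000 / 8.8 = 1.3750.
z_effort = (7.13 − 5.15) / 1.67 = 1.9800 / 1.67 = 1.1856.
z_P − z_E = 1.3750 − 1.1856 = 0.1894.
E = 0.1894 / √2 = 0.1894 / 1.41421 = 0.1339 ≈ 0.13.

0.13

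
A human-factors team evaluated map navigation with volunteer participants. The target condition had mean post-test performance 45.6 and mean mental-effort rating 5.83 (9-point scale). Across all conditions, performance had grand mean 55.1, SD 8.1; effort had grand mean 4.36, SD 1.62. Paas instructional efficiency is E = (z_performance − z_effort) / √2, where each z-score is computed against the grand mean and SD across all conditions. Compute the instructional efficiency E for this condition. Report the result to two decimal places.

z_performance = (45.6 − 55.1) / 8.1 = -9.5000 / 8.1 = -1.1728.
z_effort = (5.83 − 4.36) / 1.62 = 1.4700 / 1.62 = 0.9074.
z_P − z_E = -1.1728 − 0.9074 = -2.0802.
E = -2.0802 / √2 = -2.0802 / 1.41421 = -1.4709 ≈ -1.47.

-1.47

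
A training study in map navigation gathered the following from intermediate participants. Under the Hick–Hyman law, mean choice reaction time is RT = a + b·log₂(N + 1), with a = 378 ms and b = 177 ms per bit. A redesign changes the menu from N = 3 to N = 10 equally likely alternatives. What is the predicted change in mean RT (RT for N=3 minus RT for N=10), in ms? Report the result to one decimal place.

RT(3) = 378 + 177·log₂(4) = 378 + 177·2.0000 = 732.0000 ms.
RT(10) = 378 + 177·log₂(11) = 378 + 177·3.4594 = 990.3138 ms.
Difference = 732.0000 − 990.3138 = -258.3138 ≈ -258.3 ms.

-258.3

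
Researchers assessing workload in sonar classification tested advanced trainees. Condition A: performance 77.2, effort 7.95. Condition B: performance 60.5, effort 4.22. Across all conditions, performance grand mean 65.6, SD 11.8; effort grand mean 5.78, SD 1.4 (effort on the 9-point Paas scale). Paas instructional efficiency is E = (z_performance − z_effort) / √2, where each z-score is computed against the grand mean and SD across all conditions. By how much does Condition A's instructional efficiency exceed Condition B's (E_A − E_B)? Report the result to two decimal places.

-0.88

Condition A: z_P = (77.2 − 65.6)/11.8 = 0.9831; z_E = (7.95 − 5.78)/1.4 = 1.5500; E_A = (0.9831 − 1.5500)/√2 = -0.4009.
Condition B: z_P = (60.5 − 65.6)/11.8 = -0.4322; z_E = (4.22 − 5.78)/1.4 = -1.1143; E_B = (-0.4322 − (-1.1143))/√2 = 0.4823.
E_A − E_B = -0.4009 − 0.4823 = -0.8832 ≈ -0.88.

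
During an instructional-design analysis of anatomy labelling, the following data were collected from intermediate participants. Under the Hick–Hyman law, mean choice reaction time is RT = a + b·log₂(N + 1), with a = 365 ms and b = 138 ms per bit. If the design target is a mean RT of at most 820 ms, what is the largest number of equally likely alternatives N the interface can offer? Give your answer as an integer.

8

Set 365 + 138·log₂(N + 1) ≤ 820.
log₂(N + 1) ≤ (820 − 365) / 138 = 3.2971.
N + 1 ≤ 2^3.2971 = 9.8294.
N ≤ 8.8294, so the largest integer N is 8.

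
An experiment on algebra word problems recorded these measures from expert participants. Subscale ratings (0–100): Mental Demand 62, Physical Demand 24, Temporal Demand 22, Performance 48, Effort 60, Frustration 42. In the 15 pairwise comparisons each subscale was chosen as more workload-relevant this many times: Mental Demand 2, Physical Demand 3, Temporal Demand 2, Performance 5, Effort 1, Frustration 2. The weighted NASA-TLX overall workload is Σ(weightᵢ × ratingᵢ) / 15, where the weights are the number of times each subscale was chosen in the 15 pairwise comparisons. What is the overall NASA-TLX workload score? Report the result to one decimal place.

The tallies are the weights (they sum to 15).
Weighted sum = 2·62 + 3·24 + 2·22 + 5·48 + 1·60 + 2·42
            = 124 + 72 + 44 + 240 + 60 + 84 = 624.
Overall workload = 624 / 15 = 41.6000 ≈ 41.6.

41.6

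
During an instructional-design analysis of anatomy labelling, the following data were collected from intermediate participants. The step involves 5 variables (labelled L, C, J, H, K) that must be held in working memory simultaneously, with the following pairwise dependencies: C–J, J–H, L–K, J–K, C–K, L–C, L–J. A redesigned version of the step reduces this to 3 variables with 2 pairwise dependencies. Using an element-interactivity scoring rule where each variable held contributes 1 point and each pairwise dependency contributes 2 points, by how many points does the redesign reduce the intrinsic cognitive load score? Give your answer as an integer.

Original: 5 × 1 + 7 × 2 = 5 + 14 = 19.
Redesigned: 3 × 1 + 2 × 2 = 3 + 4 = 7.
Reduction = 19 − 7 = 12.

12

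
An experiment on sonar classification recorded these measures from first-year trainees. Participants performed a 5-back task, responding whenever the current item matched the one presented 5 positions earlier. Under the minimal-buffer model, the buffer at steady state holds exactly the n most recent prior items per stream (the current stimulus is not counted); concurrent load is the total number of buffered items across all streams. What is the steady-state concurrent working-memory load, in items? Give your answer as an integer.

5

The buffer holds the 5 most recent prior items.
Steady-state concurrent load = 5 items.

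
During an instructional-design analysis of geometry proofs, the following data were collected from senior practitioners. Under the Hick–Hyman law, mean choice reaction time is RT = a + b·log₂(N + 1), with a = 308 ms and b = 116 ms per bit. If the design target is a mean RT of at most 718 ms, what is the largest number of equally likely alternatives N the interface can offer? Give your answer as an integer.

Set 308 + 116·log₂(N + 1) ≤ 718.
log₂(N + 1) ≤ (718 − 308) / 116 = 3.5345.
N + 1 ≤ 2^3.5345 = 11.5875.
N ≤ 10.5875, so the largest integer N is 10.

10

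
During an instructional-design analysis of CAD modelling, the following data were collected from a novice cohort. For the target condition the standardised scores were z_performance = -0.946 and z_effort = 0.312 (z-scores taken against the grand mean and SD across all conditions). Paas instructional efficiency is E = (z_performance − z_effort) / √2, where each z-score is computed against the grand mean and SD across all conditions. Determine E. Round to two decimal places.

z_P − z_E = -0.946 − 0.312 = -1.2580.
E = -1.2580 / √2 = -1.2580 / 1.41421 = -0.8895 ≈ -0.89.

-0.89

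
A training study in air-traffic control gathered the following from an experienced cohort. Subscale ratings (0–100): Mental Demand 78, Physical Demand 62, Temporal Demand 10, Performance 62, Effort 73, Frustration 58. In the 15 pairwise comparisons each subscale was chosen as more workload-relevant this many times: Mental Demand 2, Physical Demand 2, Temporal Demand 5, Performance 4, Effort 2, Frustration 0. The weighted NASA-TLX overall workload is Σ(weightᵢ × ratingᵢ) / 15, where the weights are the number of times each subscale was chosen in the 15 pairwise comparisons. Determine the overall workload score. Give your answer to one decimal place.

The tallies are the weights (they sum to 15).
Weighted sum = 2·78 + 2·62 + 5·10 + 4·62 + 2·73 + 0·58
            = 156 + 124 + 50 + 248 + 146 + 0 = 724.
Overall workload = 724 / 15 = 48.2667 ≈ 48.3.

48.3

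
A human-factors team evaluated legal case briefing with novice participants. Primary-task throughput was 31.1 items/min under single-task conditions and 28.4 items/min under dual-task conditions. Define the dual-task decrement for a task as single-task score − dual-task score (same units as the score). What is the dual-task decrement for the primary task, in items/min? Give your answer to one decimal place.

Decrement = 31.1 − 28.4 = 2.7000 items/min ≈ 2.7 items/min.

2.7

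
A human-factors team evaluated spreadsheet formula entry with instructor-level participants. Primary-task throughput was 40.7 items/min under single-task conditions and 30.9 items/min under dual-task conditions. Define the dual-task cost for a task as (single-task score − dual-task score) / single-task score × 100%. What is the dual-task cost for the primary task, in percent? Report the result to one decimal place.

Cost = (40.7 − 30.9) / 40.7 × 100%
     = 9.8000 / 40.7 × 100% = 24.0786%.
≈ 24.1%.

24.1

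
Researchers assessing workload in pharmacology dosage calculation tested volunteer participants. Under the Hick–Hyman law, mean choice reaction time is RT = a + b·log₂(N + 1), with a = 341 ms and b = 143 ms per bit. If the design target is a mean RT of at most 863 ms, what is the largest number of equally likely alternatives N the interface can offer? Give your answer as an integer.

11

Set 341 + 143·log₂(N + 1) ≤ 863.
log₂(N + 1) ≤ (863 − 341) / 143 = 3.6503.
N + 1 ≤ 2^3.6503 = 12.5560.
N ≤ 11.5560, so the largest integer N is 11.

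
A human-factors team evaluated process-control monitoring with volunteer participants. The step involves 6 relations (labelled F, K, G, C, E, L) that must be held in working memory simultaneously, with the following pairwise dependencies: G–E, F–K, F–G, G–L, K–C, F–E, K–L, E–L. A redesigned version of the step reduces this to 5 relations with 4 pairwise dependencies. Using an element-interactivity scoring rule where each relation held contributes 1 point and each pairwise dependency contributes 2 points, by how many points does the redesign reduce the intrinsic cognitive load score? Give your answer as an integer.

9

Original: 6 × 1 + 8 × 2 = 6 + 16 = 22.
Redesigned: 5 × 1 + 4 × 2 = 5 + 8 = 13.
Reduction = 22 − 13 = 9.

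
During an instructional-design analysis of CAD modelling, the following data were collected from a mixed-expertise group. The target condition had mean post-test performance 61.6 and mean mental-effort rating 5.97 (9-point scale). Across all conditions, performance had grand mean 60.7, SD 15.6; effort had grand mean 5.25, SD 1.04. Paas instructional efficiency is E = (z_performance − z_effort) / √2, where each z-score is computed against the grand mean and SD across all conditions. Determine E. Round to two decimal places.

-0.45

z_performance = (61.6 − 60.7) / 15.6 = 0.9000 / 15.6 = 0.0577.
z_effort = (5.97 − 5.25) / 1.04 = 0.7200 / 1.04 = 0.6923.
z_P − z_E = 0.0577 − 0.6923 = -0.6346.
E = -0.6346 / √2 = -0.6346 / 1.41421 = -0.4487 ≈ -0.45.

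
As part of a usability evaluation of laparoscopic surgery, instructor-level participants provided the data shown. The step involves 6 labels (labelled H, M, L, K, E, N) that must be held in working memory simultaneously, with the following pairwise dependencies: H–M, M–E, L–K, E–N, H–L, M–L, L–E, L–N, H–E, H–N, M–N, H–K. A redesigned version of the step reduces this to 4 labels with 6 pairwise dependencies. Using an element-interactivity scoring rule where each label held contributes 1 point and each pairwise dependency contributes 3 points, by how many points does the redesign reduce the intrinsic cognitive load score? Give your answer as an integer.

Original: 6 × 1 + 12 × 3 = 6 + 36 = 42.
Redesigned: 4 × 1 + 6 × 3 = 4 + 18 = 22.
Reduction = 42 − 22 = 20.

20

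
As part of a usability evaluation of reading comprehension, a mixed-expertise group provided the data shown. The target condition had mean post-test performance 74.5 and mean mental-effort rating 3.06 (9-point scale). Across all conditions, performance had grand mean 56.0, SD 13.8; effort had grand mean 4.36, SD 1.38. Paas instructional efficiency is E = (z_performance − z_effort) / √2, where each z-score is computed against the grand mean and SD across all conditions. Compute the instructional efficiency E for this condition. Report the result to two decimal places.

1.61

z_performance = (74.5 − 56.0) / 13.8 = 18.5000 / 13.8 = 1.3406.
z_effort = (3.06 − 4.36) / 1.38 = -1.3000 / 1.38 = -0.9420.
z_P − z_E = 1.3406 − (-0.9420) = 2.2826.
E = 2.2826 / √2 = 2.2826 / 1.41421 = 1.6140 ≈ 1.61.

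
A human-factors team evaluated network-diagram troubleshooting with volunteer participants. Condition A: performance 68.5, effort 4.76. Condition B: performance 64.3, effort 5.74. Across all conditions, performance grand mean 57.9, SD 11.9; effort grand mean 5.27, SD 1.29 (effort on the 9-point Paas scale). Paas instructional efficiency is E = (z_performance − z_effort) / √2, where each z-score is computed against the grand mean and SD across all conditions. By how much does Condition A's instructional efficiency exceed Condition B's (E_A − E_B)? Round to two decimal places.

0.79

Condition A: z_P = (68.5 − 57.9)/11.9 = 0.8908; z_E = (4.76 − 5.27)/1.29 = -0.3953; E_A = (0.8908 − (-0.3953))/√2 = 0.9094.
Condition B: z_P = (64.3 − 57.9)/11.9 = 0.5378; z_E = (5.74 − 5.27)/1.29 = 0.3643; E_B = (0.5378 − 0.3643)/√2 = 0.1227.
E_A − E_B = 0.9094 − 0.1227 = 0.7867 ≈ 0.79.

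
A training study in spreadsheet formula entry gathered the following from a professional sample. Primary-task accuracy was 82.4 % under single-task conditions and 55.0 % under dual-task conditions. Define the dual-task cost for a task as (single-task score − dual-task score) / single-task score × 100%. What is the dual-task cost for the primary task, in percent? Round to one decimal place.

33.3

Cost = (82.4 − 55.0) / 82.4 × 100%
     = 27.4000 / 82.4 × 100% = 33.2524%.
≈ 33.3%.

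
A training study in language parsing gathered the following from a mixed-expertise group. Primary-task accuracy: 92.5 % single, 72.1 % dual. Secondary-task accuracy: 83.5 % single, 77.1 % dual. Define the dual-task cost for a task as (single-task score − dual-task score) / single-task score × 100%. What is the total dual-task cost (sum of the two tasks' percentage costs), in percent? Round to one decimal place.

29.7

Primary cost = (92.5 − 72.1) / 92.5 × 100% = 22.0541%.
Secondary cost = (83.5 − 77.1) / 83.5 × 100% = 7.6647%.
Total = 22.0541% + 7.6647% = 29.7188% ≈ 29.7%.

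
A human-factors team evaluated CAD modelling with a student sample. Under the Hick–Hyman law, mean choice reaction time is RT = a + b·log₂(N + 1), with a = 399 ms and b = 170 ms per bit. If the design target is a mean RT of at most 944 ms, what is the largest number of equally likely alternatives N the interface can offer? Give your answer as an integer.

Set 399 + 170·log₂(N + 1) ≤ 944.
log₂(N + 1) ≤ (944 − 399) / 170 = 3.2059.
N + 1 ≤ 2^3.2059 = 9.2272.
N ≤ 8.2272, so the largest integer N is 8.

8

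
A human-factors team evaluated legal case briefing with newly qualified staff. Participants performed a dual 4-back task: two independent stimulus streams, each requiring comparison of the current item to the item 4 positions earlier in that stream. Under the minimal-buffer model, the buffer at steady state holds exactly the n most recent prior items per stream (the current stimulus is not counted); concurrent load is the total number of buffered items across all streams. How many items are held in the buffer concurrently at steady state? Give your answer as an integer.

Each stream's buffer holds its 4 most recent prior items.
Two independent streams: 2 × 4 = 8 buffered items at steady state.

8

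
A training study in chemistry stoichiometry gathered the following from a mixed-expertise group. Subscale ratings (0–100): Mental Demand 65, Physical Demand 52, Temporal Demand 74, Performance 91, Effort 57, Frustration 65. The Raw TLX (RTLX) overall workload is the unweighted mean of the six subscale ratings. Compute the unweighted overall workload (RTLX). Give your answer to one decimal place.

Sum of ratings = 65 + 52 + 74 + 91 + 57 + 65 = 404.
RTLX = 404 / 6 = 67.3333 ≈ 67.3.

67.3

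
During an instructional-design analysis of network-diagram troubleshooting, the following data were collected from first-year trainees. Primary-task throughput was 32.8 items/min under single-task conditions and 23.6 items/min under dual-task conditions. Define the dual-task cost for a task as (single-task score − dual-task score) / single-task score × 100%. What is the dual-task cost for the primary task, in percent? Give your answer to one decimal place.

Cost = (32.8 − 23.6) / 32.8 × 100%
     = 9.2000 / 32.8 × 100% = 28.0488%.
≈ 28.0%.

28.0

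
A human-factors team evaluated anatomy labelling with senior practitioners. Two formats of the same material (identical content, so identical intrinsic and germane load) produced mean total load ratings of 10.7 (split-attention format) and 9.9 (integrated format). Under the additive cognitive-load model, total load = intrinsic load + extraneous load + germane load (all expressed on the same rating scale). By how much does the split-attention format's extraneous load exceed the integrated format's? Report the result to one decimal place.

0.8

Intrinsic and germane load are equal across formats, so the difference in total load equals the difference in extraneous load.
Extraneous-load difference = 10.7 − 9.9 = 0.8.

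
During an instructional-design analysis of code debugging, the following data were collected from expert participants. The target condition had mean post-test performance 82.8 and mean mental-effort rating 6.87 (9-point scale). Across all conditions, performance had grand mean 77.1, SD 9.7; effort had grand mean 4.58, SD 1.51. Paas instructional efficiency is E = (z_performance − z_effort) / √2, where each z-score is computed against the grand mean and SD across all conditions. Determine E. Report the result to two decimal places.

z_performance = (82.8 − 77.1) / 9.7 = 5.7000 / 9.7 = 0.5876.
z_effort = (6.87 − 4.58) / 1.51 = 2.2900 / 1.51 = 1.5166.
z_P − z_E = 0.5876 − 1.5166 = -0.9290.
E = -0.9290 / √2 = -0.9290 / 1.41421 = -0.6569 ≈ -0.66.

-0.66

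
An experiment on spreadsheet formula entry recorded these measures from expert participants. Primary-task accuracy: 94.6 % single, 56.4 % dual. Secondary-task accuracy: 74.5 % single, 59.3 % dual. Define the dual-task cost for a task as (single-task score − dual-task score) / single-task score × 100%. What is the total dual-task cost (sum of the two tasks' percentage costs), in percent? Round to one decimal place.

60.8

Primary cost = (94.6 − 56.4) / 94.6 × 100% = 40.3805%.
Secondary cost = (74.5 − 59.3) / 74.5 × 100% = 20.4027%.
Total = 40.3805% + 20.4027% = 60.7832% ≈ 60.8%.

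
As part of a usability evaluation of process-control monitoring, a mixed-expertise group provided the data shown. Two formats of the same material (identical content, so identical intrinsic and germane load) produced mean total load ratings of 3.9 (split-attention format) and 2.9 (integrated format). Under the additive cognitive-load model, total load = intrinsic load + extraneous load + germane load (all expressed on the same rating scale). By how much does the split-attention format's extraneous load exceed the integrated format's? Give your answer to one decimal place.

1.0

Intrinsic and germane load are equal across formats, so the difference in total load equals the difference in extraneous load.
Extraneous-load difference = 3.9 − 2.9 = 1.0.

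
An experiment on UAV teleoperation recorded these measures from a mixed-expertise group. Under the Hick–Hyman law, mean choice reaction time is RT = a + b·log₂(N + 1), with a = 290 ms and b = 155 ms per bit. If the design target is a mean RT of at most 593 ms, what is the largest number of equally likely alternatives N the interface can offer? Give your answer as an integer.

Set 290 + 155·log₂(N + 1) ≤ 593.
log₂(N + 1) ≤ (593 − 290) / 155 = 1.9548.
N + 1 ≤ 2^1.9548 = 3.8766.
N ≤ 2.8766, so the largest integer N is 2.

2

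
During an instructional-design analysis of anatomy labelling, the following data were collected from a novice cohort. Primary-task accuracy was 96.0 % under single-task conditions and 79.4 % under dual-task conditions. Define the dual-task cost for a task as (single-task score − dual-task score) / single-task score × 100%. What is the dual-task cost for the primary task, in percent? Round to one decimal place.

Cost = (96.0 − 79.4) / 96.0 × 100%
     = 16.6000 / 96.0 × 100% = 17.2917%.
≈ 17.3%.

17.3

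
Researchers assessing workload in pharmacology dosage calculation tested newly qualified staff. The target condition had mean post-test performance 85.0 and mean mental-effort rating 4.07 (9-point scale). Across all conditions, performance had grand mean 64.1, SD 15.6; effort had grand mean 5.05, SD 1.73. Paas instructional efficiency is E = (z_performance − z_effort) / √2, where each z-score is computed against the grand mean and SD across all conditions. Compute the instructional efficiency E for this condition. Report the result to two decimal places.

z_performance = (85.0 − 64.1) / 15.6 = 20.9000 / 15.6 = 1.3397.
z_effort = (4.07 − 5.05) / 1.73 = -0.9800 / 1.73 = -0.5665.
z_P − z_E = 1.3397 − (-0.5665) = 1.9062.
E = 1.9062 / √2 = 1.9062 / 1.41421 = 1.3479 ≈ 1.35.

1.35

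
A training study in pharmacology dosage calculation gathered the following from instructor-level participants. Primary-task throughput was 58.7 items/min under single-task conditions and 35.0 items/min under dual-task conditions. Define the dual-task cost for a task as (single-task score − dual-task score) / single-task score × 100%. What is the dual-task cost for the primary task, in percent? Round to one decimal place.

Cost = (58.7 − 35.0) / 58.7 × 100%
     = 23.7000 / 58.7 × 100% = 40.3748%.
≈ 40.4%.

40.4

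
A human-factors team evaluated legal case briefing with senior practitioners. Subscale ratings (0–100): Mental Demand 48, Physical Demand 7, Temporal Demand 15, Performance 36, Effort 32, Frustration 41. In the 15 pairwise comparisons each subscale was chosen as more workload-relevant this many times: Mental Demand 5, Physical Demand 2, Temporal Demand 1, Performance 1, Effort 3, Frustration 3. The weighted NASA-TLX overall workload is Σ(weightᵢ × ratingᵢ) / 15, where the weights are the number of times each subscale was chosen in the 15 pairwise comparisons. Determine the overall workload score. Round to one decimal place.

The tallies are the weights (they sum to 15).
Weighted sum = 5·48 + 2·7 + 1·15 + 1·36 + 3·32 + 3·41
            = 240 + 14 + 15 + 36 + 96 + 123 = 524.
Overall workload = 524 / 15 = 34.9333 ≈ 34.9.

34.9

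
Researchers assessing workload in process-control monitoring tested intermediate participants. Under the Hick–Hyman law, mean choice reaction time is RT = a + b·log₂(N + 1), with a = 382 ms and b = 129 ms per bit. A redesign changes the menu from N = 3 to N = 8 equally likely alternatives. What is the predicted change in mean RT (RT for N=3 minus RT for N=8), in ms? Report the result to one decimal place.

RT(3) = 382 + 129·log₂(4) = 382 + 129·2.0000 = 640.0000 ms.
RT(8) = 382 + 129·log₂(9) = 382 + 129·3.1699 = 790.9171 ms.
Difference = 640.0000 − 790.9171 = -150.9171 ≈ -150.9 ms.

-150.9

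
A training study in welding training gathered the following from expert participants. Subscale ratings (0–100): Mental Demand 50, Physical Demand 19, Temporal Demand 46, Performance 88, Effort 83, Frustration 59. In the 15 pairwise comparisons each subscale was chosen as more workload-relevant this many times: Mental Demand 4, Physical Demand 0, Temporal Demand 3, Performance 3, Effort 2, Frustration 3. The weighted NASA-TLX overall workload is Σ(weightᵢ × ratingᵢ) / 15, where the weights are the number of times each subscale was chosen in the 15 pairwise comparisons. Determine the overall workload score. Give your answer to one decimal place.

The tallies are the weights (they sum to 15).
Weighted sum = 4·50 + 0·19 + 3·46 + 3·88 + 2·83 + 3·59
            = 200 + 0 + 138 + 264 + 166 + 177 = 945.
Overall workload = 945 / 15 = 63.0000 ≈ 63.0.

63.0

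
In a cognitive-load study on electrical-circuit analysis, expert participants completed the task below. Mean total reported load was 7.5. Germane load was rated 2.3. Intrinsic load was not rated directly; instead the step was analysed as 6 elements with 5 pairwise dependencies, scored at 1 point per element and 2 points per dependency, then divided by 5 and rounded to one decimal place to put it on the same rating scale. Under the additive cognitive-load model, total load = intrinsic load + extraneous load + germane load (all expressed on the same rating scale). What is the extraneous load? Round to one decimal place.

2.0

Intrinsic (element-interactivity): (6 × 1 + 5 × 2) / 5 = 16 / 5 = 3.2000 → 3.2.
extraneous load = total − intrinsic − germane
             = 7.5 − 3.2 − 2.3 = 2.0.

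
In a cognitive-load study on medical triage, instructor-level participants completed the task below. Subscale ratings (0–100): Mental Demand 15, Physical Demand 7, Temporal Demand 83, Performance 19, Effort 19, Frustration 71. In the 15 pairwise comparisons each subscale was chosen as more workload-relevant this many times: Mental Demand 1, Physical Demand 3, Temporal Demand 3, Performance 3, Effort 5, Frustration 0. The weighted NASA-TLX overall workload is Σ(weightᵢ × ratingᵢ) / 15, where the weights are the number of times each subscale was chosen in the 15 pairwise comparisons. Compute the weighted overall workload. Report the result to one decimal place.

The tallies are the weights (they sum to 15).
Weighted sum = 1·15 + 3·7 + 3·83 + 3·19 + 5·19 + 0·71
            = 15 + 21 + 249 + 57 + 95 + 0 = 437.
Overall workload = 437 / 15 = 29.1333 ≈ 29.1.

29.1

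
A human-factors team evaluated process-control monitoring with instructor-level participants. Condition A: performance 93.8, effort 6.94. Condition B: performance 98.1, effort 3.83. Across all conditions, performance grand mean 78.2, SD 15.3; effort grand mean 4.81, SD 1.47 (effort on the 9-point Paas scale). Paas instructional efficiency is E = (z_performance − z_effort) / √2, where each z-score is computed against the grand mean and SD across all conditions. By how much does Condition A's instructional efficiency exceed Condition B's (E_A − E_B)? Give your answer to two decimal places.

-1.69

Condition A: z_P = (93.8 − 78.2)/15.3 = 1.0196; z_E = (6.94 − 4.81)/1.47 = 1.4490; E_A = (1.0196 − 1.4490)/√2 = -0.3036.
Condition B: z_P = (98.1 − 78.2)/15.3 = 1.3007; z_E = (3.83 − 4.81)/1.47 = -0.6667; E_B = (1.3007 − (-0.6667))/√2 = 1.3912.
E_A − E_B = -0.3036 − 1.3912 = -1.6948 ≈ -1.69.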